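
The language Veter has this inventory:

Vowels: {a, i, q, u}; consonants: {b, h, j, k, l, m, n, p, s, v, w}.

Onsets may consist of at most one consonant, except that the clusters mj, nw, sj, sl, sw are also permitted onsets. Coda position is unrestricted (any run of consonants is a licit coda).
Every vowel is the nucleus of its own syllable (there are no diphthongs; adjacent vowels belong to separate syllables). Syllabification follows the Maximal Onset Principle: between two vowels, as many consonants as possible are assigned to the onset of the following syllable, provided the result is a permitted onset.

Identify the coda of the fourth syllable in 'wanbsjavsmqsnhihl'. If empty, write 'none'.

hl

Nuclei (vowels): a, a, q, i → 4 syllables.
/a…a/ gap (V1→V2): /nbsj/ — longest licit onset from the right is /sj/, leaving /nb/ as coda.
/a…q/ gap (V2→V3): cluster /vsm/ — the longest permitted-onset suffix is /m/; onset = /m/, preceding coda = /vs/.
/q…i/ gap (V3→V4): /snh/ splits as /sn/ + /h/ (/h/ is the longest suffix that is a licit onset).
Result: wanb.sjavs.mqsn.hihl.
Syllable 4 is /hihl/: onset /h/, nucleus /i/, coda /hl/.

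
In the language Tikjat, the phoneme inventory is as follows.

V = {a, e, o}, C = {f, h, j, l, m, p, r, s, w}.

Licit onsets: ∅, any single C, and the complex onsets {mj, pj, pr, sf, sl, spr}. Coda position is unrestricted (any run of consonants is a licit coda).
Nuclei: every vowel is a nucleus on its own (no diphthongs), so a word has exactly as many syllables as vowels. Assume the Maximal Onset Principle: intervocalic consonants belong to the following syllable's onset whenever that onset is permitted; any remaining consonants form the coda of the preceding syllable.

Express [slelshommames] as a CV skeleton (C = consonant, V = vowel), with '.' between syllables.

CCVCC.CVC.CV.CVC

Vowels present: e, o, a, e; each is a nucleus, giving 4 syllables.
V1 /e/ – V2 /o/: cluster /lsh/ — the longest permitted-onset suffix is /h/; onset = /h/, preceding coda = /ls/.
V2 /o/ – V3 /a/: /mm/ — longest licit onset from the right is /m/, leaving /m/ as coda.
V3 /a/ – V4 /e/: /m/ is a single consonant, so it becomes the next onset.
Putting it together: slels.hom.ma.mes.
Mapping each syllable to C/V: /slels/ → CCVCC, /hom/ → CVC, /ma/ → CV, /mes/ → CVC.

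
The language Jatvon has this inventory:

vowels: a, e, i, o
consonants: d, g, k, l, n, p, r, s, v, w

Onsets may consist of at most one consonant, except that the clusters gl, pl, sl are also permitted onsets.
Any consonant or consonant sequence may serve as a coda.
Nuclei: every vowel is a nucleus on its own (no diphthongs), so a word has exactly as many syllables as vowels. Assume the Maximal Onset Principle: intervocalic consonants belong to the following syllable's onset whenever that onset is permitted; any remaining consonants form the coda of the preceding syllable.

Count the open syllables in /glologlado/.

4

Vowels present: o, o, a, o; each is a nucleus, giving 4 syllables.
/o…o/ gap (V1→V2): /l/ is a single consonant, so it becomes the next onset.
/o…a/ gap (V2→V3): cluster /gl/ — /gl/ is itself a permitted onset, so the whole cluster goes right; preceding coda = ∅.
/a…o/ gap (V3→V4): /d/ is a single consonant, so it becomes the next onset.
Syllabification: glo.lo.gla.do.
Classifying each syllable: /glo/ (open), /lo/ (open), /gla/ (open), /do/ (open).
Open syllables: 4.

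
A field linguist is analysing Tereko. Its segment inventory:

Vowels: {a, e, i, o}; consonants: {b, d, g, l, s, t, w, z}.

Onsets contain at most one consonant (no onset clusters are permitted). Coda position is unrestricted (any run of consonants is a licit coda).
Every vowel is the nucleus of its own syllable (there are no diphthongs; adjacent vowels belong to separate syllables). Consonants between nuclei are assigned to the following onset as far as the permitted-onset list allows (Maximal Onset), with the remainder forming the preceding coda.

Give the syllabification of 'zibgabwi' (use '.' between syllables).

The vowels are i, a, i — 3 nuclei, so 3 syllables.
V1 /i/ – V2 /a/: /bg/ splits as /b/ + /g/ (/g/ is the longest suffix that is a licit onset).
V2 /a/ – V3 /i/: /bw/ splits as /b/ + /w/ (/w/ is the longest suffix that is a licit onset).

zib.gab.wi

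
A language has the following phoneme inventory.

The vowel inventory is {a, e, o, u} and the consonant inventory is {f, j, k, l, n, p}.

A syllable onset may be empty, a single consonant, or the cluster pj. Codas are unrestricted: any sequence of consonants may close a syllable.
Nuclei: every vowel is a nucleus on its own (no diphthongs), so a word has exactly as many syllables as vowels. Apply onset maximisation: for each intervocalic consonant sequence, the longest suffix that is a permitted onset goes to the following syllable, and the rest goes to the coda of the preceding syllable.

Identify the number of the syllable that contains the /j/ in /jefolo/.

Vowels present: e, o, o; each is a nucleus, giving 3 syllables.
Between /e/ (V1) and /o/ (V2): /f/ → onset of the next syllable (single consonants are always licit onsets).
Between /o/ (V2) and /o/ (V3): /l/ is a single consonant, so it becomes the next onset.
Putting it together: je.fo.lo.
The /j/ is in the onset of syllable 1 (/je/).

1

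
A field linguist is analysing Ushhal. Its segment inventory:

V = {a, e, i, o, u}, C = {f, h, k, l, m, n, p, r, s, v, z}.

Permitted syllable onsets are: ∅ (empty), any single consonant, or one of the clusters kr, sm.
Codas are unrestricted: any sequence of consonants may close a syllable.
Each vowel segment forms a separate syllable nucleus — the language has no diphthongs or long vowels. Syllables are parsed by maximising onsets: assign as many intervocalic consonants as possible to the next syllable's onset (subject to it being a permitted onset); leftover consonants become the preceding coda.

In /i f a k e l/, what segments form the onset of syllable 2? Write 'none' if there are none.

The vowels are i, a, e — 3 nuclei, so 3 syllables.
σ1/σ2 boundary: /f/ → onset of the next syllable (single consonants are always licit onsets).
σ2/σ3 boundary: /k/ is a single consonant, so it becomes the next onset.
So the parse is i.fa.kel.
Syllable 2 is /fa/: onset /f/, nucleus /a/, coda ∅.

f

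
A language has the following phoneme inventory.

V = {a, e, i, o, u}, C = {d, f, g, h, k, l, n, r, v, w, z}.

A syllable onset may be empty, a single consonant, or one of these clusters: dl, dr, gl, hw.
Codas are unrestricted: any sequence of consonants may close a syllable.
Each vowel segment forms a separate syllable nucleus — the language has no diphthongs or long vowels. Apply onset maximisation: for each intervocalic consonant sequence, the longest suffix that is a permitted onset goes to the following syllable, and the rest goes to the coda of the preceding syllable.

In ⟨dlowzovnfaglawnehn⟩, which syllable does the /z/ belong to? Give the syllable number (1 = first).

2

The vowels are o, o, a, a, e — 5 nuclei, so 5 syllables.
Between /o/ (V1) and /o/ (V2): /wz/ — longest licit onset from the right is /z/, leaving /w/ as coda.
Between /o/ (V2) and /a/ (V3): /vnf/ splits as /vn/ + /f/ (/f/ is the longest suffix that is a licit onset).
Between /a/ (V3) and /a/ (V4): /gl/ — entire cluster is a permitted onset → onset /gl/, coda ∅.
Between /a/ (V4) and /e/ (V5): cluster /wn/ — the longest permitted-onset suffix is /n/; onset = /n/, preceding coda = /w/.
Syllabification: dlow.zovn.fa.glaw.nehn.
The /z/ is in the onset of syllable 2 (/zovn/).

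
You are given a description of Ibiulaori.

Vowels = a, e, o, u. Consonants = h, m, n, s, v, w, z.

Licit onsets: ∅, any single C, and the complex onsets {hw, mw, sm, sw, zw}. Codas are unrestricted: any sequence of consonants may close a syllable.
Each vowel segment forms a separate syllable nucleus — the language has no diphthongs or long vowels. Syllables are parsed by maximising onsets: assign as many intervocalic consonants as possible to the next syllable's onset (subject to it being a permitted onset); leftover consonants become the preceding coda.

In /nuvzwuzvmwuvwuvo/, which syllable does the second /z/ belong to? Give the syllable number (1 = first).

2

The vowels are u, u, u, u, o — 5 nuclei, so 5 syllables.
/u…u/ gap (V1→V2): /vzw/; trying suffixes from longest down, /zw/ is the first permitted one, so coda /v/ | onset /zw/.
/u…u/ gap (V2→V3): /zvmw/ splits as /zv/ + /mw/ (/mw/ is the longest suffix that is a licit onset).
/u…u/ gap (V3→V4): /vw/ — longest licit onset from the right is /w/, leaving /v/ as coda.
/u…o/ gap (V4→V5): just /v/ — single C goes to the following onset.
Result: nuv.zwuzv.mwuv.wu.vo.
The second /z/ is in the coda of syllable 2 (/zwuzv/).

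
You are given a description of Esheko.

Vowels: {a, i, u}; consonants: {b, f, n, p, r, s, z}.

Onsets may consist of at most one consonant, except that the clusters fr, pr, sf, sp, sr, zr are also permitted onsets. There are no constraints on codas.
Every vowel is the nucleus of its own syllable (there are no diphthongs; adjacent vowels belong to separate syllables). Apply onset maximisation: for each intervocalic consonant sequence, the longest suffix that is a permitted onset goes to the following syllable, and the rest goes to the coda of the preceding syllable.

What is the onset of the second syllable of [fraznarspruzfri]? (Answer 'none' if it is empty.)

Nuclei (vowels): a, a, u, i → 4 syllables.
Between /a/ (V1) and /a/ (V2): /zn/ — longest licit onset from the right is /n/, leaving /z/ as coda.
Between /a/ (V2) and /u/ (V3): /rspr/; trying suffixes from longest down, /pr/ is the first permitted one, so coda /rs/ | onset /pr/.
Between /u/ (V3) and /i/ (V4): /zfr/ — longest licit onset from the right is /fr/, leaving /z/ as coda.
Putting it together: fraz.nars.pruz.fri.
Syllable 2 is /nars/: onset /n/, nucleus /a/, coda /rs/.

n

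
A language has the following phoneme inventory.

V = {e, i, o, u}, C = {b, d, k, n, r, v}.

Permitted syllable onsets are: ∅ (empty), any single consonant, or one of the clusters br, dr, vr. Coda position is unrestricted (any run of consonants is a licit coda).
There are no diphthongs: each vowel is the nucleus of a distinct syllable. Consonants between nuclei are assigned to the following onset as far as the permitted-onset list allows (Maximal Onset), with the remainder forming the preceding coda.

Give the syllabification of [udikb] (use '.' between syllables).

u.dikb

The vowels are u, i — 2 nuclei, so 2 syllables.
V1 /u/ – V2 /i/: /d/ is a single consonant, so it becomes the next onset.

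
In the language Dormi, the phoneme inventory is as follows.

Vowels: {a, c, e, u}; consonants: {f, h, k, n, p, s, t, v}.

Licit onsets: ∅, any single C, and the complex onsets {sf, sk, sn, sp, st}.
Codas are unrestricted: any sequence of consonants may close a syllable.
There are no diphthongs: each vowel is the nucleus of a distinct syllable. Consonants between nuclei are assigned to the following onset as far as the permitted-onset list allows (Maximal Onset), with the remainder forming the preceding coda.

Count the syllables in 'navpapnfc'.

Nuclei (vowels): a, a, c → 3 syllables.

3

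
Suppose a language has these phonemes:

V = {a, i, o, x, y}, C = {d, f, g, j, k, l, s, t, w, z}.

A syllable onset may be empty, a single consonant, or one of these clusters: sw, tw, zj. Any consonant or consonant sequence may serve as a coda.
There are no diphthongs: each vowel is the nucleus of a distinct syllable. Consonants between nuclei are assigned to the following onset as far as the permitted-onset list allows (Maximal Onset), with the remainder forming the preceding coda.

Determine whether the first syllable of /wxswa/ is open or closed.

Nuclei (vowels): x, a → 2 syllables.
/x…a/ gap (V1→V2): cluster /sw/ — /sw/ is itself a permitted onset, so the whole cluster goes right; preceding coda = ∅.
So the parse is wx.swa.
Syllable 1 is /wx/; it ends in its nucleus with no coda, so it is open.

open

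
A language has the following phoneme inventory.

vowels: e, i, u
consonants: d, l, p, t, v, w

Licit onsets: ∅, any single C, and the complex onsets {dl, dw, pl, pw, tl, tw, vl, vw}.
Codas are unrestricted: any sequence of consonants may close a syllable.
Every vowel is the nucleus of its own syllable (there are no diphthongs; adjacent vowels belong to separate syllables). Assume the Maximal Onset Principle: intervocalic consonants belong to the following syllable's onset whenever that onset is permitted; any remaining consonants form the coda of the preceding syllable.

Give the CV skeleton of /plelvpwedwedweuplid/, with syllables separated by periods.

CCVCC.CCV.CCV.CCV.V.CCVC

The vowels are e, e, e, e, u, i — 6 nuclei, so 6 syllables.
σ1/σ2 boundary: cluster /lvpw/ — the longest permitted-onset suffix is /pw/; onset = /pw/, preceding coda = /lv/.
σ2/σ3 boundary: /dw/ is a licit onset in full, so it all attaches to the next syllable.
σ3/σ4 boundary: cluster /dw/ — /dw/ is itself a permitted onset, so the whole cluster goes right; preceding coda = ∅.
σ4/σ5 boundary: hiatus — the boundary sits between the two vowels.
σ5/σ6 boundary: /pl/ is a licit onset in full, so it all attaches to the next syllable.
So the parse is plelv.pwe.dwe.dwe.u.plid.
Mapping each syllable to C/V: /plelv/ → CCVCC, /pwe/ → CCV, /dwe/ → CCV, /dwe/ → CCV, /u/ → V, /plid/ → CCVC.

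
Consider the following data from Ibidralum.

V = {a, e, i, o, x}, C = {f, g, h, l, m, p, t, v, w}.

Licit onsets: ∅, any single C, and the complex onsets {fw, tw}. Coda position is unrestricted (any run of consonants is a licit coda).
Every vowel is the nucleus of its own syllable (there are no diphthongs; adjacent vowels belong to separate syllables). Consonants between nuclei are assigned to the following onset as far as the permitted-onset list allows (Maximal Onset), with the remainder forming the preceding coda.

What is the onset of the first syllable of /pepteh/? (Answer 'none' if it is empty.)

p

The vowels are e, e — 2 nuclei, so 2 syllables.
V1 /e/ – V2 /e/: /pt/ — longest licit onset from the right is /t/, leaving /p/ as coda.
Syllabification: pep.teh.
Syllable 1 is /pep/: onset /p/, nucleus /e/, coda /p/.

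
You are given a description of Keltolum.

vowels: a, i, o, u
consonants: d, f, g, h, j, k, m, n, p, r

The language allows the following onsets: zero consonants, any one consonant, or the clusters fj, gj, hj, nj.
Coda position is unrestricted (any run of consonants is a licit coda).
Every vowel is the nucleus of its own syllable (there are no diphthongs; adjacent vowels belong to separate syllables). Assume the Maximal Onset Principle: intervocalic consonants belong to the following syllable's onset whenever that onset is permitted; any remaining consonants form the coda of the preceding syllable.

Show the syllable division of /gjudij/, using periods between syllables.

The vowels are u, i — 2 nuclei, so 2 syllables.
V1 /u/ – V2 /i/: /d/ is a single consonant, so it becomes the next onset.

gju.dij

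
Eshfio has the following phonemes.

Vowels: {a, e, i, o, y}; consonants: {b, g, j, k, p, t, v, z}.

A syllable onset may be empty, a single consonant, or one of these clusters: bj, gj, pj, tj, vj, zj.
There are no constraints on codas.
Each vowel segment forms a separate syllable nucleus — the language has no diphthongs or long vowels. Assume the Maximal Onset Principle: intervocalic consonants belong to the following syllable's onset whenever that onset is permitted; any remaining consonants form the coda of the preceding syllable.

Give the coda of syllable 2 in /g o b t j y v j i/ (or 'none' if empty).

Nuclei (vowels): o, y, i → 3 syllables.
σ1/σ2 boundary: /btj/ splits as /b/ + /tj/ (/tj/ is the longest suffix that is a licit onset).
σ2/σ3 boundary: /vj/ is a licit onset in full, so it all attaches to the next syllable.
Result: gob.tjy.vji.
Syllable 2 is /tjy/: onset /tj/, nucleus /y/, coda ∅.

none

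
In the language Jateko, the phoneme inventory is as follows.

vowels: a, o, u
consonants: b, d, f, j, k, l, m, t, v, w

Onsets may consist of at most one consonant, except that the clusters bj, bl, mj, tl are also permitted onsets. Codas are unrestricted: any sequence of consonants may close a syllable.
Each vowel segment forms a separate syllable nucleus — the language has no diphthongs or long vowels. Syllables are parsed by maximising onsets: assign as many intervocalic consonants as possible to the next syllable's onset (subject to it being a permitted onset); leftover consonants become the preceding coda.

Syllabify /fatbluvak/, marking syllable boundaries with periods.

fat.blu.vak

Nuclei (vowels): a, u, a → 3 syllables.
/a…u/ gap (V1→V2): /tbl/ — longest licit onset from the right is /bl/, leaving /t/ as coda.
/u…a/ gap (V2→V3): just /v/ — single C goes to the following onset.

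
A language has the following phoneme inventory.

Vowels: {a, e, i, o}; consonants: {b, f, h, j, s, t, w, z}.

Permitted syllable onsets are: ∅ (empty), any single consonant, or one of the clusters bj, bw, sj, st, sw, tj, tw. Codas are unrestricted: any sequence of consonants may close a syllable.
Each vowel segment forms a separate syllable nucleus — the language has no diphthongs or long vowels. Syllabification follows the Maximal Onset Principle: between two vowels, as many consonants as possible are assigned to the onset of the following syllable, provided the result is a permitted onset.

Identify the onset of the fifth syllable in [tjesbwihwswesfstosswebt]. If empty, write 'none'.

sw

The vowels are e, i, e, o, e — 5 nuclei, so 5 syllables.
σ1/σ2 boundary: /sbw/ — longest licit onset from the right is /bw/, leaving /s/ as coda.
σ2/σ3 boundary: /hwsw/ — longest licit onset from the right is /sw/, leaving /hw/ as coda.
σ3/σ4 boundary: /sfst/ splits as /sf/ + /st/ (/st/ is the longest suffix that is a licit onset).
σ4/σ5 boundary: /ssw/; trying suffixes from longest down, /sw/ is the first permitted one, so coda /s/ | onset /sw/.
Putting it together: tjes.bwihw.swesf.stos.swebt.
Syllable 5 is /swebt/: onset /sw/, nucleus /e/, coda /bt/.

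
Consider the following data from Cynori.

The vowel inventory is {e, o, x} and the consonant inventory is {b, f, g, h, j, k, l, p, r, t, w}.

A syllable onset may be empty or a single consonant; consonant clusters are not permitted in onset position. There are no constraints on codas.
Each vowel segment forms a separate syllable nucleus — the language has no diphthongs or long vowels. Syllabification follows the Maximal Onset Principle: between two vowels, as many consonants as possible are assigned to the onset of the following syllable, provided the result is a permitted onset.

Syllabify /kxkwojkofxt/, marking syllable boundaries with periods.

kxk.woj.ko.fxt

The vowels are x, o, o, x — 4 nuclei, so 4 syllables.
/x…o/ gap (V1→V2): /kw/; trying suffixes from longest down, /w/ is the first permitted one, so coda /k/ | onset /w/.
/o…o/ gap (V2→V3): /jk/ — longest licit onset from the right is /k/, leaving /j/ as coda.
/o…x/ gap (V3→V4): /f/ is a single consonant, so it becomes the next onset.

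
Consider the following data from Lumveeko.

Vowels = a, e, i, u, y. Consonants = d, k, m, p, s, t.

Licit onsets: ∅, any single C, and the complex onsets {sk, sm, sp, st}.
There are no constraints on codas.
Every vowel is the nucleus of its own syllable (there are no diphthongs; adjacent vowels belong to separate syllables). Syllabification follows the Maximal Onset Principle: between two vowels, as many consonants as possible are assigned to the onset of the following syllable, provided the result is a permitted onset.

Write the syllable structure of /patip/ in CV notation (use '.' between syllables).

CV.CVC

Nuclei (vowels): a, i → 2 syllables.
V1 /a/ – V2 /i/: just /t/ — single C goes to the following onset.
So the parse is pa.tip.
Mapping each syllable to C/V: /pa/ → CV, /tip/ → CVC.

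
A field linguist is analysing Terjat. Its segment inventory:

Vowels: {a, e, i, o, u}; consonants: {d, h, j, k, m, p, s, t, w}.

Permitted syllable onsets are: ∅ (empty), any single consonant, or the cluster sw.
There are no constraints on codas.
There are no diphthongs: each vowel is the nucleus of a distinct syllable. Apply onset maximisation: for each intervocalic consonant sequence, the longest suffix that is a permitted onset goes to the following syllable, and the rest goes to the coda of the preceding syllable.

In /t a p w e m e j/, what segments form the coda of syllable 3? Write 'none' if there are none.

j

Nuclei (vowels): a, e, e → 3 syllables.
V1 /a/ – V2 /e/: /pw/ splits as /p/ + /w/ (/w/ is the longest suffix that is a licit onset).
V2 /e/ – V3 /e/: /m/ → onset of the next syllable (single consonants are always licit onsets).
So the parse is tap.we.mej.
Syllable 3 is /mej/: onset /m/, nucleus /e/, coda /j/.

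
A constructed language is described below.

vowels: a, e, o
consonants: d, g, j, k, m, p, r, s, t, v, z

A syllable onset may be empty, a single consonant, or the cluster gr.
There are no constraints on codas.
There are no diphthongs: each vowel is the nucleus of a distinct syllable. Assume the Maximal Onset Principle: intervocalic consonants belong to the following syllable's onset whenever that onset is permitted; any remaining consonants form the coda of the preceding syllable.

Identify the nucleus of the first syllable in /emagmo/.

e

The vowels are e, a, o — 3 nuclei, so 3 syllables.
The first nucleus (vowel 1 from the left) is /e/.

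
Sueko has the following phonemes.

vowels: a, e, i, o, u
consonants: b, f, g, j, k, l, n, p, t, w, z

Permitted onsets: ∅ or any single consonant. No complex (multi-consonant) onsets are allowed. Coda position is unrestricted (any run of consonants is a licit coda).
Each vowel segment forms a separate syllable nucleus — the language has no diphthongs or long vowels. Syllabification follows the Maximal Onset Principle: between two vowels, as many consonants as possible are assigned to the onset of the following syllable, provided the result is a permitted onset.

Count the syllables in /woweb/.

2

Nuclei (vowels): o, e → 2 syllables.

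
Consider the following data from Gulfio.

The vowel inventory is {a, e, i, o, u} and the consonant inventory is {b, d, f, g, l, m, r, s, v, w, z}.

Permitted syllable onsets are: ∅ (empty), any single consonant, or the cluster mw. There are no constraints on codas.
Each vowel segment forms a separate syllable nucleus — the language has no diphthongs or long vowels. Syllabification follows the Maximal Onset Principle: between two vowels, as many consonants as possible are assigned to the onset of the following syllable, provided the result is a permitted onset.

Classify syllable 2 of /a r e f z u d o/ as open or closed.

The vowels are a, e, u, o — 4 nuclei, so 4 syllables.
V1 /a/ – V2 /e/: /r/ → onset of the next syllable (single consonants are always licit onsets).
V2 /e/ – V3 /u/: /fz/ — longest licit onset from the right is /z/, leaving /f/ as coda.
V3 /u/ – V4 /o/: just /d/ — single C goes to the following onset.
So the parse is a.ref.zu.do.
Syllable 2 is /ref/ with coda /f/, so it is closed.

closed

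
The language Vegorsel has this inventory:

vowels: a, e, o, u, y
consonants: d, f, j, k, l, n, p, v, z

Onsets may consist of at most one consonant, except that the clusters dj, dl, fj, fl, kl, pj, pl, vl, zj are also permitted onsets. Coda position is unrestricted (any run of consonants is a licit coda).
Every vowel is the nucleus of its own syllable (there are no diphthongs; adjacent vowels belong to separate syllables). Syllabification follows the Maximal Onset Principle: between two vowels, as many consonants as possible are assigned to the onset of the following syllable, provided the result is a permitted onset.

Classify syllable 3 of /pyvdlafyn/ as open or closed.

closed

The vowels are y, a, y — 3 nuclei, so 3 syllables.
σ1/σ2 boundary: cluster /vdl/ — the longest permitted-onset suffix is /dl/; onset = /dl/, preceding coda = /v/.
σ2/σ3 boundary: /f/ is a single consonant, so it becomes the next onset.
So the parse is pyv.dla.fyn.
Syllable 3 is /fyn/ with coda /n/, so it is closed.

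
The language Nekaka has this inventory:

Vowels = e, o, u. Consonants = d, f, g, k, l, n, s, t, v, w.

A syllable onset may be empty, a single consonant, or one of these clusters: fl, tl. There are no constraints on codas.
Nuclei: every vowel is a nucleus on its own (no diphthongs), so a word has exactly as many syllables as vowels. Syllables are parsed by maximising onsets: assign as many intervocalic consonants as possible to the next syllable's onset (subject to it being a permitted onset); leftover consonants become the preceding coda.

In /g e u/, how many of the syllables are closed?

The vowels are e, u — 2 nuclei, so 2 syllables.
Between /e/ (V1) and /u/ (V2): nothing intervenes; syllable break is V.V.
Syllabification: ge.u.
Classifying each syllable: /ge/ (open), /u/ (open).
Closed syllables: 0.

0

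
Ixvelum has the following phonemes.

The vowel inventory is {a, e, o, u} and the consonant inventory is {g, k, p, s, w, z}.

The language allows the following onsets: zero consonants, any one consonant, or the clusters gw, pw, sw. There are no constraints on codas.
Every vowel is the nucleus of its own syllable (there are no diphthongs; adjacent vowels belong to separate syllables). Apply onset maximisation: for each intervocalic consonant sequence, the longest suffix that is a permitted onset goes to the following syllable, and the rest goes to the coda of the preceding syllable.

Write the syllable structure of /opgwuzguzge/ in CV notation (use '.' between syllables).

VC.CCVC.CVC.CV

Nuclei (vowels): o, u, u, e → 4 syllables.
Between /o/ (V1) and /u/ (V2): /pgw/ splits as /p/ + /gw/ (/gw/ is the longest suffix that is a licit onset).
Between /u/ (V2) and /u/ (V3): /zg/; trying suffixes from longest down, /g/ is the first permitted one, so coda /z/ | onset /g/.
Between /u/ (V3) and /e/ (V4): /zg/ splits as /z/ + /g/ (/g/ is the longest suffix that is a licit onset).
Putting it together: op.gwuz.guz.ge.
Mapping each syllable to C/V: /op/ → VC, /gwuz/ → CCVC, /guz/ → CVC, /ge/ → CV.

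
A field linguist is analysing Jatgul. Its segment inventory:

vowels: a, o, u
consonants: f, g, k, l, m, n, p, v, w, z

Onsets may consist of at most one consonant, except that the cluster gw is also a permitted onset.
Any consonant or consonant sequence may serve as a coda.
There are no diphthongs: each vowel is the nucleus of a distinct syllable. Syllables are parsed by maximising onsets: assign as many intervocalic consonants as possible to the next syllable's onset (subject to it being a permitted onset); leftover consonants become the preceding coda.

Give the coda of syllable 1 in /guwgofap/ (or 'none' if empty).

w

Nuclei (vowels): u, o, a → 3 syllables.
Between /u/ (V1) and /o/ (V2): /wg/ — longest licit onset from the right is /g/, leaving /w/ as coda.
Between /o/ (V2) and /a/ (V3): /f/ is a single consonant, so it becomes the next onset.
Syllabification: guw.go.fap.
Syllable 1 is /guw/: onset /g/, nucleus /u/, coda /w/.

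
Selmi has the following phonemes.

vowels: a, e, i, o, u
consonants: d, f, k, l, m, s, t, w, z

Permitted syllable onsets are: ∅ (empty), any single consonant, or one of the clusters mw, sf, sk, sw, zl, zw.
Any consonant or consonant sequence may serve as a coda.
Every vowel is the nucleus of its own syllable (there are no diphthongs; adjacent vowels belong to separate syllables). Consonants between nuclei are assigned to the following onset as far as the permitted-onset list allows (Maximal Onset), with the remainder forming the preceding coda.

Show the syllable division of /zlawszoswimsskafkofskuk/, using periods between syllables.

The vowels are a, o, i, a, o, u — 6 nuclei, so 6 syllables.
Between /a/ (V1) and /o/ (V2): cluster /wsz/ — the longest permitted-onset suffix is /z/; onset = /z/, preceding coda = /ws/.
Between /o/ (V2) and /i/ (V3): /sw/ is a licit onset in full, so it all attaches to the next syllable.
Between /i/ (V3) and /a/ (V4): cluster /mssk/ — the longest permitted-onset suffix is /sk/; onset = /sk/, preceding coda = /ms/.
Between /a/ (V4) and /o/ (V5): /fk/ splits as /f/ + /k/ (/k/ is the longest suffix that is a licit onset).
Between /o/ (V5) and /u/ (V6): /fsk/ — longest licit onset from the right is /sk/, leaving /f/ as coda.

zlaws.zo.swims.skaf.kof.skuk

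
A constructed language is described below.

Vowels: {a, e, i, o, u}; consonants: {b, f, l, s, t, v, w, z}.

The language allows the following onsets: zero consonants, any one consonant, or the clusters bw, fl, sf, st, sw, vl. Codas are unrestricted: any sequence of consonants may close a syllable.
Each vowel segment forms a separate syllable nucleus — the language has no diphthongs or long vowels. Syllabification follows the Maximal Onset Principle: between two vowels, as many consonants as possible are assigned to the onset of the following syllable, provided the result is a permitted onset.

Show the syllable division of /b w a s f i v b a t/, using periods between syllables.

bwa.sfiv.bat

Vowels present: a, i, a; each is a nucleus, giving 3 syllables.
Between /a/ (V1) and /i/ (V2): /sf/ is a licit onset in full, so it all attaches to the next syllable.
Between /i/ (V2) and /a/ (V3): /vb/ splits as /v/ + /b/ (/b/ is the longest suffix that is a licit onset).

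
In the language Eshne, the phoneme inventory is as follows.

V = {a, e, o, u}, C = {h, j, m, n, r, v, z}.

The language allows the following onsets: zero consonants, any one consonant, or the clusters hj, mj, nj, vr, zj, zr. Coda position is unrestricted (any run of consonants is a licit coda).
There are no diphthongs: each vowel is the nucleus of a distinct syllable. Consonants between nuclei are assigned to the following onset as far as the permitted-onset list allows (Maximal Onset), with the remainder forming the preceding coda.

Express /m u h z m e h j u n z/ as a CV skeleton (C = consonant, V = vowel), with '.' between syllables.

CVCC.CV.CCVCC

Vowels present: u, e, u; each is a nucleus, giving 3 syllables.
V1 /u/ – V2 /e/: cluster /hzm/ — the longest permitted-onset suffix is /m/; onset = /m/, preceding coda = /hz/.
V2 /e/ – V3 /u/: /hj/ — entire cluster is a permitted onset → onset /hj/, coda ∅.
Result: muhz.me.hjunz.
Mapping each syllable to C/V: /muhz/ → CVCC, /me/ → CV, /hjunz/ → CCVCC.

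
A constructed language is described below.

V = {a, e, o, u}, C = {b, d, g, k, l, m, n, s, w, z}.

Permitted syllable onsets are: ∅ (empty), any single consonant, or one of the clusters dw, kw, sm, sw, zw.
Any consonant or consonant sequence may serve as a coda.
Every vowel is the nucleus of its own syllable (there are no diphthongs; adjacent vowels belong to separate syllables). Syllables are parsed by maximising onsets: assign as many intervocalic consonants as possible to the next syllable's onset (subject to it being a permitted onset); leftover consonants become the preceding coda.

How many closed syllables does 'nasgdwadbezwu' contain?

Nuclei (vowels): a, a, e, u → 4 syllables.
Between /a/ (V1) and /a/ (V2): cluster /sgdw/ — the longest permitted-onset suffix is /dw/; onset = /dw/, preceding coda = /sg/.
Between /a/ (V2) and /e/ (V3): /db/; trying suffixes from longest down, /b/ is the first permitted one, so coda /d/ | onset /b/.
Between /e/ (V3) and /u/ (V4): cluster /zw/ — /zw/ is itself a permitted onset, so the whole cluster goes right; preceding coda = ∅.
Result: nasg.dwad.be.zwu.
Classifying each syllable: /nasg/ (closed), /dwad/ (closed), /be/ (open), /zwu/ (open).
Closed syllables: 2.

2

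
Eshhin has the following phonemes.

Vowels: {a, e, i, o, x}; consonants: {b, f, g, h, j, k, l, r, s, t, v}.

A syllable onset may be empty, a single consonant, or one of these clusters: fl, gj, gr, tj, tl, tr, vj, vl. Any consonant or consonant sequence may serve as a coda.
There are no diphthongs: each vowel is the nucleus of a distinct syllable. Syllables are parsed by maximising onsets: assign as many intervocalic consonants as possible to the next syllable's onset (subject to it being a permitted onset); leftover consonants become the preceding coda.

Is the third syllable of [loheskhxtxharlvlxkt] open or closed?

open

Vowels present: o, e, x, x, a, x; each is a nucleus, giving 6 syllables.
Between /o/ (V1) and /e/ (V2): /h/ is a single consonant, so it becomes the next onset.
Between /e/ (V2) and /x/ (V3): /skh/; trying suffixes from longest down, /h/ is the first permitted one, so coda /sk/ | onset /h/.
Between /x/ (V3) and /x/ (V4): /t/ is a single consonant, so it becomes the next onset.
Between /x/ (V4) and /a/ (V5): /h/ → onset of the next syllable (single consonants are always licit onsets).
Between /a/ (V5) and /x/ (V6): /rlvl/ — longest licit onset from the right is /vl/, leaving /rl/ as coda.
So the parse is lo.hesk.hx.tx.harl.vlxkt.
Syllable 3 is /hx/; it ends in its nucleus with no coda, so it is open.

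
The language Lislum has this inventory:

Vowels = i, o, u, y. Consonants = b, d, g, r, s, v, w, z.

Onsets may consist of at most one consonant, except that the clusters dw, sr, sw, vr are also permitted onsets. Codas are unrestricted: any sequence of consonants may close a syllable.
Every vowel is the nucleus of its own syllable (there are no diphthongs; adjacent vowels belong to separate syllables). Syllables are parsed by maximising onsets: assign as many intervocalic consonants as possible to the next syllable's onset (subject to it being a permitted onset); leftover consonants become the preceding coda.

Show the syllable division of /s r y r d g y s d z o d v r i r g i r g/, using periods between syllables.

The vowels are y, y, o, i, i — 5 nuclei, so 5 syllables.
/y…y/ gap (V1→V2): /rdg/; trying suffixes from longest down, /g/ is the first permitted one, so coda /rd/ | onset /g/.
/y…o/ gap (V2→V3): /sdz/ splits as /sd/ + /z/ (/z/ is the longest suffix that is a licit onset).
/o…i/ gap (V3→V4): /dvr/; trying suffixes from longest down, /vr/ is the first permitted one, so coda /d/ | onset /vr/.
/i…i/ gap (V4→V5): /rg/; trying suffixes from longest down, /g/ is the first permitted one, so coda /r/ | onset /g/.

sryrd.gysd.zod.vrir.girg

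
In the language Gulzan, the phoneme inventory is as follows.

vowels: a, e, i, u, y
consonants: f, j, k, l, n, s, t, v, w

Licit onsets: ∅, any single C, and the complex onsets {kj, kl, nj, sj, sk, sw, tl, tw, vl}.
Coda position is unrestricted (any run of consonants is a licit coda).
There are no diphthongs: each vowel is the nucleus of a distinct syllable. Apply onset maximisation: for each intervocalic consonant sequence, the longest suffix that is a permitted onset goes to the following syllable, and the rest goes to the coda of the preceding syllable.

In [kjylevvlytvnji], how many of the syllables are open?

Nuclei (vowels): y, e, y, i → 4 syllables.
V1 /y/ – V2 /e/: just /l/ — single C goes to the following onset.
V2 /e/ – V3 /y/: cluster /vvl/ — the longest permitted-onset suffix is /vl/; onset = /vl/, preceding coda = /v/.
V3 /y/ – V4 /i/: /tvnj/ — longest licit onset from the right is /nj/, leaving /tv/ as coda.
Syllabification: kjy.lev.vlytv.nji.
Classifying each syllable: /kjy/ (open), /lev/ (closed), /vlytv/ (closed), /nji/ (open).
Open syllables: 2.

2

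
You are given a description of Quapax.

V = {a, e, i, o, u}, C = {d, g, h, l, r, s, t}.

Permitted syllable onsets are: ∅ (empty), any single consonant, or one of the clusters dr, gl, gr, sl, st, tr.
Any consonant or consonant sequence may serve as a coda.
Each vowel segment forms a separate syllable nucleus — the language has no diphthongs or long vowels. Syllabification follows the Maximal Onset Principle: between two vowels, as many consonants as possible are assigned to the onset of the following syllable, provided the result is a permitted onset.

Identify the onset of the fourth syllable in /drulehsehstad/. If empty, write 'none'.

st

Nuclei (vowels): u, e, e, a → 4 syllables.
σ1/σ2 boundary: /l/ → onset of the next syllable (single consonants are always licit onsets).
σ2/σ3 boundary: cluster /hs/ — the longest permitted-onset suffix is /s/; onset = /s/, preceding coda = /h/.
σ3/σ4 boundary: /hst/ — longest licit onset from the right is /st/, leaving /h/ as coda.
So the parse is dru.leh.seh.stad.
Syllable 4 is /stad/: onset /st/, nucleus /a/, coda /d/.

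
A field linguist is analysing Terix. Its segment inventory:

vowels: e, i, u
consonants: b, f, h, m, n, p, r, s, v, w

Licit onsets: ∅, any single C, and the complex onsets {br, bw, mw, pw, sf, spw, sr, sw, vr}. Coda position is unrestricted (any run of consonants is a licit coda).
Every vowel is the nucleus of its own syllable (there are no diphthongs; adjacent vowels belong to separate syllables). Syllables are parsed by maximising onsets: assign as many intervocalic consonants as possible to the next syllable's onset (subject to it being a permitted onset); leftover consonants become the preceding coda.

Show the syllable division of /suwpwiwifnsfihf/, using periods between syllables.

suw.pwi.wifn.sfihf

Nuclei (vowels): u, i, i, i → 4 syllables.
Between /u/ (V1) and /i/ (V2): /wpw/ splits as /w/ + /pw/ (/pw/ is the longest suffix that is a licit onset).
Between /i/ (V2) and /i/ (V3): /w/ → onset of the next syllable (single consonants are always licit onsets).
Between /i/ (V3) and /i/ (V4): /fnsf/ — longest licit onset from the right is /sf/, leaving /fn/ as coda.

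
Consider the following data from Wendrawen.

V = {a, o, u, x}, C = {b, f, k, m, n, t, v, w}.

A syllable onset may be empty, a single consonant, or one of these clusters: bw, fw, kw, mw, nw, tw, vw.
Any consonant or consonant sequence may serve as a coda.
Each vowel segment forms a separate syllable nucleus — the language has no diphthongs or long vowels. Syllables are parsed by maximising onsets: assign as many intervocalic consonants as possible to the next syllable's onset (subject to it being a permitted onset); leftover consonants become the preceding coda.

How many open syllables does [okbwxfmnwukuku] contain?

The vowels are o, x, u, u, u — 5 nuclei, so 5 syllables.
V1 /o/ – V2 /x/: cluster /kbw/ — the longest permitted-onset suffix is /bw/; onset = /bw/, preceding coda = /k/.
V2 /x/ – V3 /u/: /fmnw/ — longest licit onset from the right is /nw/, leaving /fm/ as coda.
V3 /u/ – V4 /u/: /k/ is a single consonant, so it becomes the next onset.
V4 /u/ – V5 /u/: /k/ → onset of the next syllable (single consonants are always licit onsets).
Syllabification: ok.bwxfm.nwu.ku.ku.
Classifying each syllable: /ok/ (closed), /bwxfm/ (closed), /nwu/ (open), /ku/ (open), /ku/ (open).
Open syllables: 3.

3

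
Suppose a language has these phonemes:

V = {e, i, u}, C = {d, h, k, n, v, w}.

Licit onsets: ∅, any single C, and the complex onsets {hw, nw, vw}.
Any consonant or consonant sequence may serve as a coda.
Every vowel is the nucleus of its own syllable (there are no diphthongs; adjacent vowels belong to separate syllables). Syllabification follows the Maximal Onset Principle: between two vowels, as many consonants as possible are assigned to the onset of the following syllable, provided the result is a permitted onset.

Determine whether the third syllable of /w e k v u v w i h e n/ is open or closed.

open

Nuclei (vowels): e, u, i, e → 4 syllables.
/e…u/ gap (V1→V2): /kv/; trying suffixes from longest down, /v/ is the first permitted one, so coda /k/ | onset /v/.
/u…i/ gap (V2→V3): cluster /vw/ — /vw/ is itself a permitted onset, so the whole cluster goes right; preceding coda = ∅.
/i…e/ gap (V3→V4): /h/ → onset of the next syllable (single consonants are always licit onsets).
So the parse is wek.vu.vwi.hen.
Syllable 3 is /vwi/; it ends in its nucleus with no coda, so it is open.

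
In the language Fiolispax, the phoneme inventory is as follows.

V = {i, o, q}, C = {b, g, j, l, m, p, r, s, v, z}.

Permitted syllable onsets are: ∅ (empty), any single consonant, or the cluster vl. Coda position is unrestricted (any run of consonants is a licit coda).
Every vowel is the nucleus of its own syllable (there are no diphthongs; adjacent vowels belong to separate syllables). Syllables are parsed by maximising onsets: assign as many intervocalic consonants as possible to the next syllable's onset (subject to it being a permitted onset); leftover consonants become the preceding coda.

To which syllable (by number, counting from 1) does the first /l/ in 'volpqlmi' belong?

Nuclei (vowels): o, q, i → 3 syllables.
Between /o/ (V1) and /q/ (V2): cluster /lp/ — the longest permitted-onset suffix is /p/; onset = /p/, preceding coda = /l/.
Between /q/ (V2) and /i/ (V3): cluster /lm/ — the longest permitted-onset suffix is /m/; onset = /m/, preceding coda = /l/.
Putting it together: vol.pql.mi.
The first /l/ is in the coda of syllable 1 (/vol/).

1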